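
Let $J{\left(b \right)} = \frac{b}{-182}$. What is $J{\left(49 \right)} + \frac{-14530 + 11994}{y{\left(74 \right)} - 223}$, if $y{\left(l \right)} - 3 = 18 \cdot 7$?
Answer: $\frac{32639}{1222} \approx 26.71$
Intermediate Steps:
$y{\left(l \right)} = 129$ ($y{\left(l \right)} = 3 + 18 \cdot 7 = 3 + 126 = 129$)
$J{\left(b \right)} = - \frac{b}{182}$ ($J{\left(b \right)} = b \left(- \frac{1}{182}\right) = - \frac{b}{182}$)
$J{\left(49 \right)} + \frac{-14530 + 11994}{y{\left(74 \right)} - 223} = \left(- \frac{1}{182}\right) 49 + \frac{-14530 + 11994}{129 - 223} = - \frac{7}{26} - \frac{2536}{-94} = - \frac{7}{26} - - \frac{1268}{47} = - \frac{7}{26} + \frac{1268}{47} = \frac{32639}{1222}$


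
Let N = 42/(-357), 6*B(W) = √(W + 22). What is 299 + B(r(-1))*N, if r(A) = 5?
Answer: 299 - √3/17 ≈ 298.90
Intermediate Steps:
B(W) = √(22 + W)/6 (B(W) = √(W + 22)/6 = √(22 + W)/6)
N = -2/17 (N = 42*(-1/357) = -2/17 ≈ -0.11765)
299 + B(r(-1))*N = 299 + (√(22 + 5)/6)*(-2/17) = 299 + (√27/6)*(-2/17) = 299 + ((3*√3)/6)*(-2/17) = 299 + (√3/2)*(-2/17) = 299 - √3/17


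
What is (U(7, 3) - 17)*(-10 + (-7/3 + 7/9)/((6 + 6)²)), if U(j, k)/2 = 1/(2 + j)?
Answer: 979537/5832 ≈ 167.96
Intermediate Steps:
U(j, k) = 2/(2 + j)
(U(7, 3) - 17)*(-10 + (-7/3 + 7/9)/((6 + 6)²)) = (2/(2 + 7) - 17)*(-10 + (-7/3 + 7/9)/((6 + 6)²)) = (2/9 - 17)*(-10 + (-7*⅓ + 7*(⅑))/(12²)) = (2*(⅑) - 17)*(-10 + (-7/3 + 7/9)/144) = (2/9 - 17)*(-10 - 14/9*1/144) = -151*(-10 - 7/648)/9 = -151/9*(-6487/648) = 979537/5832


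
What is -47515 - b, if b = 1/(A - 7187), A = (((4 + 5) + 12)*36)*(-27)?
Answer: -1311366484/27599 ≈ -47515.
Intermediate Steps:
A = -20412 (A = ((9 + 12)*36)*(-27) = (21*36)*(-27) = 756*(-27) = -20412)
b = -1/27599 (b = 1/(-20412 - 7187) = 1/(-27599) = -1/27599 ≈ -3.6233e-5)
-47515 - b = -47515 - 1*(-1/27599) = -47515 + 1/27599 = -1311366484/27599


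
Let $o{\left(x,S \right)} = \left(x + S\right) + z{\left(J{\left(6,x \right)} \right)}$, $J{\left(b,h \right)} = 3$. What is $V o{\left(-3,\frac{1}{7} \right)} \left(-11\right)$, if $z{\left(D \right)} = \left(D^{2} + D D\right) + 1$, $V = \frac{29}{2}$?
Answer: $- \frac{36047}{14} \approx -2574.8$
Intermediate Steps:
$V = \frac{29}{2}$ ($V = 29 \cdot \frac{1}{2} = \frac{29}{2} \approx 14.5$)
$z{\left(D \right)} = 1 + 2 D^{2}$ ($z{\left(D \right)} = \left(D^{2} + D^{2}\right) + 1 = 2 D^{2} + 1 = 1 + 2 D^{2}$)
$o{\left(x,S \right)} = 19 + S + x$ ($o{\left(x,S \right)} = \left(x + S\right) + \left(1 + 2 \cdot 3^{2}\right) = \left(S + x\right) + \left(1 + 2 \cdot 9\right) = \left(S + x\right) + \left(1 + 18\right) = \left(S + x\right) + 19 = 19 + S + x$)
$V o{\left(-3,\frac{1}{7} \right)} \left(-11\right) = \frac{29 \left(19 + \frac{1}{7} - 3\right)}{2} \left(-11\right) = \frac{29}{2} \cdot \frac{113}{7} \left(-11\right) = \frac{3277}{14} \left(-11\right) = - \frac{36047}{14}$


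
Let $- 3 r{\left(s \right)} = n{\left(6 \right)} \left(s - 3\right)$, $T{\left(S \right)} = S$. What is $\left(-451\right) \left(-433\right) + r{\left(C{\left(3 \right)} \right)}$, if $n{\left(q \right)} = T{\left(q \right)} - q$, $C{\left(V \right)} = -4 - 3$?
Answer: $195283$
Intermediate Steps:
$C{\left(V \right)} = -7$ ($C{\left(V \right)} = -4 - 3 = -7$)
$n{\left(q \right)} = 0$ ($n{\left(q \right)} = q - q = 0$)
$r{\left(s \right)} = 0$ ($r{\left(s \right)} = - \frac{0 \left(s - 3\right)}{3} = - \frac{0 \left(-3 + s\right)}{3} = \left(- \frac{1}{3}\right) 0 = 0$)
$\left(-451\right) \left(-433\right) + r{\left(C{\left(3 \right)} \right)} = \left(-451\right) \left(-433\right) + 0 = 195283 + 0 = 195283$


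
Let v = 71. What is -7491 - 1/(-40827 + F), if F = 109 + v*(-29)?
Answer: -320442506/42777 ≈ -7491.0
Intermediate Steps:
F = -1950 (F = 109 + 71*(-29) = 109 - 2059 = -1950)
-7491 - 1/(-40827 + F) = -7491 - 1/(-40827 - 1950) = -7491 - 1/(-42777) = -7491 - 1*(-1/42777) = -7491 + 1/42777 = -320442506/42777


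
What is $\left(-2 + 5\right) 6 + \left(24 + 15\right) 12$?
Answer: $486$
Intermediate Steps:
$\left(-2 + 5\right) 6 + \left(24 + 15\right) 12 = 3 \cdot 6 + 39 \cdot 12 = 18 + 468 = 486$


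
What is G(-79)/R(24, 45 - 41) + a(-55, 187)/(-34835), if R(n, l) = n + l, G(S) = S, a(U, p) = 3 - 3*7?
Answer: -2751461/975380 ≈ -2.8209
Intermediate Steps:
a(U, p) = -18 (a(U, p) = 3 - 21 = -18)
R(n, l) = l + n
G(-79)/R(24, 45 - 41) + a(-55, 187)/(-34835) = -79/((45 - 41) + 24) - 18/(-34835) = -79/(4 + 24) - 18*(-1/34835) = -79/28 + 18/34835 = -2751461/975380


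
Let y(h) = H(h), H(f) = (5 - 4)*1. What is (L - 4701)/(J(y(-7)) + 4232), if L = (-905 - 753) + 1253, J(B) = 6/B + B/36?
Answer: -183816/152569 ≈ -1.2048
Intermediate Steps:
H(f) = 1 (H(f) = 1*1 = 1)
y(h) = 1
J(B) = 6/B + B/36 (J(B) = 6/B + B*(1/36) = 6/B + B/36)
L = -405 (L = -1658 + 1253 = -405)
(L - 4701)/(J(y(-7)) + 4232) = (-405 - 4701)/((6/1 + (1/36)*1) + 4232) = -5106/((6*1 + 1/36) + 4232) = -5106/((6 + 1/36) + 4232) = -5106/(217/36 + 4232) = -5106/152569/36 = -5106*36/152569 = -183816/152569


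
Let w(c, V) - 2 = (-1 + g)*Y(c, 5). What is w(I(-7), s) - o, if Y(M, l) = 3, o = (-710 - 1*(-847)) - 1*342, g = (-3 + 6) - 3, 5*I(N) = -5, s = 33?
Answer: 204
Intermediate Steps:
I(N) = -1 (I(N) = (1/5)*(-5) = -1)
g = 0 (g = 3 - 3 = 0)
o = -205 (o = (-710 + 847) - 342 = 137 - 342 = -205)
w(c, V) = -1 (w(c, V) = 2 + (-1 + 0)*3 = 2 - 1*3 = 2 - 3 = -1)
w(I(-7), s) - o = -1 - 1*(-205) = -1 + 205 = 204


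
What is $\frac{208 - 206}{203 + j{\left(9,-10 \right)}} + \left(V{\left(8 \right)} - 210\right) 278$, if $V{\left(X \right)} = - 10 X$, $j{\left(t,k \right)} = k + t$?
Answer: $- \frac{8142619}{101} \approx -80620.0$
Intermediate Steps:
$\frac{208 - 206}{203 + j{\left(9,-10 \right)}} + \left(V{\left(8 \right)} - 210\right) 278 = \frac{208 - 206}{203 + \left(-10 + 9\right)} + \left(\left(-10\right) 8 - 210\right) 278 = \frac{2}{203 - 1} + \left(-80 - 210\right) 278 = \frac{2}{202} - 80620 = 2 \cdot \frac{1}{202} - 80620 = \frac{1}{101} - 80620 = - \frac{8142619}{101}$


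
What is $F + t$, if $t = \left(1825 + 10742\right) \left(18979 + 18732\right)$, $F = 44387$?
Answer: $473958524$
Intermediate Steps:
$t = 473914137$ ($t = 12567 \cdot 37711 = 473914137$)
$F + t = 44387 + 473914137 = 473958524$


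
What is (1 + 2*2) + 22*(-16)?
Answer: -347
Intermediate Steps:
(1 + 2*2) + 22*(-16) = (1 + 4) - 352 = 5 - 352 = -347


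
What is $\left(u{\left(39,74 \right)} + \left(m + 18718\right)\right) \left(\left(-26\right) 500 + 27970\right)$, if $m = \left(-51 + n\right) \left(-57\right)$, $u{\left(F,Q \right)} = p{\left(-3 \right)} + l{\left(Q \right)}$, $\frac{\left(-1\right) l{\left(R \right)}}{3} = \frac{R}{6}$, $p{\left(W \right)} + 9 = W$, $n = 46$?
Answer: $283741380$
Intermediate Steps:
$p{\left(W \right)} = -9 + W$
$l{\left(R \right)} = - \frac{R}{2}$ ($l{\left(R \right)} = - 3 \frac{R}{6} = - \frac{R}{2}$)
$u{\left(F,Q \right)} = -12 - \frac{Q}{2}$ ($u{\left(F,Q \right)} = \left(-9 - 3\right) - \frac{Q}{2} = -12 - \frac{Q}{2}$)
$m = 285$ ($m = \left(-51 + 46\right) \left(-57\right) = \left(-5\right) \left(-57\right) = 285$)
$\left(u{\left(39,74 \right)} + \left(m + 18718\right)\right) \left(\left(-26\right) 500 + 27970\right) = \left(\left(-12 - 37\right) + \left(285 + 18718\right)\right) \left(\left(-26\right) 500 + 27970\right) = \left(\left(-12 - 37\right) + 19003\right) \left(-13000 + 27970\right) = \left(-49 + 19003\right) 14970 = 18954 \cdot 14970 = 283741380$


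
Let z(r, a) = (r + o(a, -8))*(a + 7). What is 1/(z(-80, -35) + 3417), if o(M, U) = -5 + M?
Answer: 1/6777 ≈ 0.00014756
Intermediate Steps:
z(r, a) = (7 + a)*(-5 + a + r) (z(r, a) = (r + (-5 + a))*(a + 7) = (-5 + a + r)*(7 + a) = (7 + a)*(-5 + a + r))
1/(z(-80, -35) + 3417) = 1/((-35 + (-35)² + 2*(-35) + 7*(-80) - 35*(-80)) + 3417) = 1/((-35 + 1225 - 70 - 560 + 2800) + 3417) = 1/(3360 + 3417) = 1/6777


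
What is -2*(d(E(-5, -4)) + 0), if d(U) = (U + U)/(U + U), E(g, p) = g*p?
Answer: -2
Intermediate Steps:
d(U) = 1 (d(U) = (2*U)/((2*U)) = (2*U)*(1/(2*U)) = 1)
-2*(d(E(-5, -4)) + 0) = -2*(1 + 0) = -2*1 = -2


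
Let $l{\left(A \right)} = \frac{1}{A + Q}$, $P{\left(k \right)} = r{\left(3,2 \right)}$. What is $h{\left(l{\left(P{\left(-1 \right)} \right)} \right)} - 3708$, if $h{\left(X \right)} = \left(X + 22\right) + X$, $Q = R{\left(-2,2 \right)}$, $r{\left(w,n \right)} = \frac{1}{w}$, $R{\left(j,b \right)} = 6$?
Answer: $- \frac{70028}{19} \approx -3685.7$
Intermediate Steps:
$Q = 6$
$P{\left(k \right)} = \frac{1}{3}$
$l{\left(A \right)} = \frac{1}{6 + A}$ ($l{\left(A \right)} = \frac{1}{A + 6} = \frac{1}{6 + A}$)
$h{\left(X \right)} = 22 + 2 X$ ($h{\left(X \right)} = \left(22 + X\right) + X = 22 + 2 X$)
$h{\left(l{\left(P{\left(-1 \right)} \right)} \right)} - 3708 = \left(22 + \frac{2}{6 + \frac{1}{3}}\right) - 3708 = \left(22 + \frac{2}{\frac{19}{3}}\right) - 3708 = \left(22 + 2 \cdot \frac{3}{19}\right) - 3708 = \left(22 + \frac{6}{19}\right) - 3708 = \frac{424}{19} - 3708 = - \frac{70028}{19}$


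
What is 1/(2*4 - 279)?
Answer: -1/271 ≈ -0.0036900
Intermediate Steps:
1/(2*4 - 279) = 1/(8 - 279) = 1/(-271) = -1/271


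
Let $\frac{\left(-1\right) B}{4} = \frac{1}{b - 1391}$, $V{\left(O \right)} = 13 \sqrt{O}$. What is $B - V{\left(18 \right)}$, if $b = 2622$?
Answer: $- \frac{4}{1231} - 39 \sqrt{2} \approx -55.158$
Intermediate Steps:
$B = - \frac{4}{1231}$ ($B = - \frac{4}{2622 - 1391} = - \frac{4}{1231} \approx -0.0032494$)
$B - V{\left(18 \right)} = - \frac{4}{1231} - 13 \sqrt{18} = - \frac{4}{1231} - 13 \cdot 3 \sqrt{2} = - \frac{4}{1231} - 39 \sqrt{2}$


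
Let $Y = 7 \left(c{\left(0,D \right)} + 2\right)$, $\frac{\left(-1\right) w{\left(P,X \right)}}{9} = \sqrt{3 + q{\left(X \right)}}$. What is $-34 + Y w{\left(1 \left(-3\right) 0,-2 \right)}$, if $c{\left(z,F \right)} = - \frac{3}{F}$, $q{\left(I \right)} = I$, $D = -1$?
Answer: $-349$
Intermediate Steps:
$w{\left(P,X \right)} = - 9 \sqrt{3 + X}$
$Y = 35$ ($Y = 7 \left(- \frac{3}{-1} + 2\right) = 7 \left(\left(-3\right) \left(-1\right) + 2\right) = 7 \left(3 + 2\right) = 7 \cdot 5 = 35$)
$-34 + Y w{\left(1 \left(-3\right) 0,-2 \right)} = -34 + 35 \left(- 9 \sqrt{3 - 2}\right) = -34 + 35 \left(- 9 \sqrt{1}\right) = -34 + 35 \left(\left(-9\right) 1\right) = -34 + 35 \left(-9\right) = -34 - 315 = -349$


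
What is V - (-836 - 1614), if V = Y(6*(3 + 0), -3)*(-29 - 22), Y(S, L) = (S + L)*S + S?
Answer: -12238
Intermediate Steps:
Y(S, L) = S + S*(L + S) (Y(S, L) = (L + S)*S + S = S*(L + S) + S = S + S*(L + S))
V = -14688 (V = ((6*(3 + 0))*(1 - 3 + 6*(3 + 0)))*(-29 - 22) = ((6*3)*(1 - 3 + 6*3))*(-51) = (18*(1 - 3 + 18))*(-51) = (18*16)*(-51) = 288*(-51) = -14688)
V - (-836 - 1614) = -14688 - (-836 - 1614) = -14688 - 1*(-2450) = -14688 + 2450 = -12238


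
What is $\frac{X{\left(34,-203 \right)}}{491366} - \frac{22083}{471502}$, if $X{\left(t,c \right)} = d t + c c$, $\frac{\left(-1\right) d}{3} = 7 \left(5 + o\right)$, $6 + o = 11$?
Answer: $\frac{1303191565}{57920012933} \approx 0.0225$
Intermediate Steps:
$o = 5$ ($o = -6 + 11 = 5$)
$d = -210$ ($d = - 3 \cdot 7 \left(5 + 5\right) = - 3 \cdot 7 \cdot 10 = \left(-3\right) 70 = -210$)
$X{\left(t,c \right)} = c^{2} - 210 t$ ($X{\left(t,c \right)} = - 210 t + c c = - 210 t + c^{2} = c^{2} - 210 t$)
$\frac{X{\left(34,-203 \right)}}{491366} - \frac{22083}{471502} = \frac{\left(-203\right)^{2} - 7140}{491366} - \frac{22083}{471502} = \left(41209 - 7140\right) \frac{1}{491366} - \frac{22083}{471502} = 34069 \cdot \frac{1}{491366} - \frac{22083}{471502} = \frac{34069}{491366} - \frac{22083}{471502} = \frac{1303191565}{57920012933}$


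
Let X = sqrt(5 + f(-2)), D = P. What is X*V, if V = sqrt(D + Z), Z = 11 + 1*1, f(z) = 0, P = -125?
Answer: I*sqrt(565) ≈ 23.77*I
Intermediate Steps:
D = -125
Z = 12 (Z = 11 + 1 = 12)
X = sqrt(5) (X = sqrt(5 + 0) = sqrt(5) ≈ 2.2361)
V = I*sqrt(113) (V = sqrt(-125 + 12) = sqrt(-113) = I*sqrt(113) ≈ 10.63*I)
X*V = sqrt(5)*(I*sqrt(113)) = I*sqrt(565)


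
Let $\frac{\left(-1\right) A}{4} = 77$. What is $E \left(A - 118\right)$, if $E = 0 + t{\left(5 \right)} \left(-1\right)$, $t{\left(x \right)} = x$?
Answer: $2130$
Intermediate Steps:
$A = -308$ ($A = \left(-4\right) 77 = -308$)
$E = -5$ ($E = 0 + 5 \left(-1\right) = 0 - 5 = -5$)
$E \left(A - 118\right) = - 5 \left(-308 - 118\right) = \left(-5\right) \left(-426\right) = 2130$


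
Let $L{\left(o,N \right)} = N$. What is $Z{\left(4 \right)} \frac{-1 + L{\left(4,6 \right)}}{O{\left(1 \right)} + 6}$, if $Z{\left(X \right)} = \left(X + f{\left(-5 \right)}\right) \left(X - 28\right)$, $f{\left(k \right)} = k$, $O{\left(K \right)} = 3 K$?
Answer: $\frac{40}{3} \approx 13.333$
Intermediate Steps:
$Z{\left(X \right)} = \left(-28 + X\right) \left(-5 + X\right)$ ($Z{\left(X \right)} = \left(X - 5\right) \left(X - 28\right) = \left(-5 + X\right) \left(-28 + X\right) = \left(-28 + X\right) \left(-5 + X\right)$)
$Z{\left(4 \right)} \frac{-1 + L{\left(4,6 \right)}}{O{\left(1 \right)} + 6} = \left(140 + 4^{2} - 132\right) \frac{-1 + 6}{3 \cdot 1 + 6} = \left(140 + 16 - 132\right) \frac{5}{3 + 6} = 24 \cdot \frac{5}{9} = \frac{40}{3}$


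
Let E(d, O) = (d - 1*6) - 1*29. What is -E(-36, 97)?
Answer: 71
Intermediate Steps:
E(d, O) = -35 + d (E(d, O) = (d - 6) - 29 = (-6 + d) - 29 = -35 + d)
-E(-36, 97) = -(-35 - 36) = -1*(-71) = 71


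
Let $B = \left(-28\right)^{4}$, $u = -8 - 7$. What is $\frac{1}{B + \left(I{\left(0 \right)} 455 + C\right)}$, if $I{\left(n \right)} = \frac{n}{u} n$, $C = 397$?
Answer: $\frac{1}{615053} \approx 1.6259 \cdot 10^{-6}$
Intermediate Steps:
$u = -15$
$I{\left(n \right)} = - \frac{n^{2}}{15}$ ($I{\left(n \right)} = \frac{n}{-15} n = n \left(- \frac{1}{15}\right) n = - \frac{n}{15} n = - \frac{n^{2}}{15}$)
$B = 614656$
$\frac{1}{B + \left(I{\left(0 \right)} 455 + C\right)} = \frac{1}{614656 + \left(- \frac{0^{2}}{15} \cdot 455 + 397\right)} = \frac{1}{614656 + \left(\left(- \frac{1}{15}\right) 0 \cdot 455 + 397\right)} = \frac{1}{614656 + \left(0 \cdot 455 + 397\right)} = \frac{1}{614656 + \left(0 + 397\right)} = \frac{1}{614656 + 397} = \frac{1}{615053}$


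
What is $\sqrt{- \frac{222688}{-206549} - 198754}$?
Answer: $\frac{i \sqrt{8479294422422642}}{206549} \approx 445.82 i$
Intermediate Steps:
$\sqrt{- \frac{222688}{-206549} - 198754} = \sqrt{\left(-222688\right) \left(- \frac{1}{206549}\right) - 198754} = \sqrt{\frac{222688}{206549} - 198754} = \sqrt{- \frac{41052217258}{206549}} = \frac{i \sqrt{8479294422422642}}{206549}$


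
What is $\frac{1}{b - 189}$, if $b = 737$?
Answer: $\frac{1}{548} \approx 0.0018248$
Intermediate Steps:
$\frac{1}{b - 189} = \frac{1}{737 - 189} = \frac{1}{548}$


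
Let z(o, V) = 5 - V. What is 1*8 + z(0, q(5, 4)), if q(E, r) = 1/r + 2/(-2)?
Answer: 55/4 ≈ 13.750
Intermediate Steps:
q(E, r) = -1 + 1/r (q(E, r) = 1/r + 2*(-½) = 1/r - 1 = -1 + 1/r)
1*8 + z(0, q(5, 4)) = 1*8 + (5 - (1 - 1*4)/4) = 8 + (5 - (1 - 4)/4) = 8 + (5 - (-3)/4) = 8 + (5 - 1*(-¾)) = 8 + (5 + ¾) = 8 + 23/4 = 55/4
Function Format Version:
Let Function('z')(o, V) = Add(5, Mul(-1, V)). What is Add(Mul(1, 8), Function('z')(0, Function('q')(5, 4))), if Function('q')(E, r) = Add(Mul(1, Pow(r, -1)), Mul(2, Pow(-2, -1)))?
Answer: Rational(55, 4) ≈ 13.750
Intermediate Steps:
Function('q')(E, r) = Add(-1, Pow(r, -1)) (Function('q')(E, r) = Add(Pow(r, -1), Mul(2, Rational(-1, 2))) = Add(Pow(r, -1), -1) = Add(-1, Pow(r, -1)))
Add(Mul(1, 8), Function('z')(0, Function('q')(5, 4))) = Add(Mul(1, 8), Add(5, Mul(-1, Mul(Pow(4, -1), Add(1, Mul(-1, 4)))))) = Add(8, Add(5, Mul(-1, Mul(Rational(1, 4), Add(1, -4))))) = Add(8, Add(5, Mul(-1, Mul(Rational(1, 4), -3)))) = Add(8, Add(5, Mul(-1, Rational(-3, 4)))) = Add(8, Add(5, Rational(3, 4))) = Add(8, Rational(23, 4)) = Rational(55, 4)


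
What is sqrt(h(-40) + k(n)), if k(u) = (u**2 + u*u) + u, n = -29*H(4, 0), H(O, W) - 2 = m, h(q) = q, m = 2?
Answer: 2*sqrt(6689) ≈ 163.57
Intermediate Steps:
H(O, W) = 4 (H(O, W) = 2 + 2 = 4)
n = -116 (n = -29*4 = -116)
k(u) = u + 2*u**2 (k(u) = (u**2 + u**2) + u = 2*u**2 + u = u + 2*u**2)
sqrt(h(-40) + k(n)) = sqrt(-40 - 116*(1 + 2*(-116))) = sqrt(-40 - 116*(1 - 232)) = sqrt(-40 - 116*(-231)) = sqrt(-40 + 26796) = sqrt(26756) = 2*sqrt(6689)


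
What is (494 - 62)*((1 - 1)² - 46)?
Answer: -19872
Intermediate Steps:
(494 - 62)*((1 - 1)² - 46) = 432*(0² - 46) = 432*(0 - 46) = 432*(-46) = -19872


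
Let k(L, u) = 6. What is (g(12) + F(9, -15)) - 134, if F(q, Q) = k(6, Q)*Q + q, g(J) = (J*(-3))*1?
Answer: -251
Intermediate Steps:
g(J) = -3*J (g(J) = -3*J*1 = -3*J)
F(q, Q) = q + 6*Q (F(q, Q) = 6*Q + q = q + 6*Q)
(g(12) + F(9, -15)) - 134 = (-3*12 + (9 + 6*(-15))) - 134 = (-36 + (9 - 90)) - 134 = (-36 - 81) - 134 = -117 - 134 = -251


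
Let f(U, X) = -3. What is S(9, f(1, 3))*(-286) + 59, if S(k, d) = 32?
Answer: -9093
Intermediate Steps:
S(9, f(1, 3))*(-286) + 59 = 32*(-286) + 59 = -9152 + 59 = -9093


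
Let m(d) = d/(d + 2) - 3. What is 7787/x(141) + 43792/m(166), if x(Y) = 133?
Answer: -487928221/22477 ≈ -21708.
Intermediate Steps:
m(d) = -3 + d/(2 + d) (m(d) = d/(2 + d) - 3 = -3 + d/(2 + d))
7787/x(141) + 43792/m(166) = 7787/133 + 43792/((2*(-3 - 1*166)/(2 + 166))) = 7787*(1/133) + 43792/((2*(-3 - 166)/168)) = 7787/133 + 43792/((2*(1/168)*(-169))) = 7787/133 + 43792/(-169/84) = 7787/133 + 43792*(-84/169) = 7787/133 - 3678528/169 = -487928221/22477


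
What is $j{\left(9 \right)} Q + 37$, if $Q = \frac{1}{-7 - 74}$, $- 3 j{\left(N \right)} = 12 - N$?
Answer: $\frac{2998}{81} \approx 37.012$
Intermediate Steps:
$j{\left(N \right)} = -4 + \frac{N}{3}$ ($j{\left(N \right)} = - \frac{12 - N}{3} = -4 + \frac{N}{3}$)
$Q = - \frac{1}{81}$ ($Q = \frac{1}{-81} = - \frac{1}{81} \approx -0.012346$)
$j{\left(9 \right)} Q + 37 = \left(-4 + \frac{1}{3} \cdot 9\right) \left(- \frac{1}{81}\right) + 37 = \left(-4 + 3\right) \left(- \frac{1}{81}\right) + 37 = \left(-1\right) \left(- \frac{1}{81}\right) + 37 = \frac{1}{81} + 37 = \frac{2998}{81}$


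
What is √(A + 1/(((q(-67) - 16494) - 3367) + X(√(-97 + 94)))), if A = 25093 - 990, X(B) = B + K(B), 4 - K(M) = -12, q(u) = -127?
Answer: √((-481385115 + 24103*I*√3)/(-19972 + I*√3)) ≈ 155.25 - 0.e-11*I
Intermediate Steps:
K(M) = 16 (K(M) = 4 - 1*(-12) = 4 + 12 = 16)
X(B) = 16 + B (X(B) = B + 16 = 16 + B)
A = 24103
√(A + 1/(((q(-67) - 16494) - 3367) + X(√(-97 + 94)))) = √(24103 + 1/(((-127 - 16494) - 3367) + (16 + √(-97 + 94)))) = √(24103 + 1/((-16621 - 3367) + (16 + √(-3)))) = √(24103 + 1/(-19988 + (16 + I*√3))) = √(24103 + 1/(-19972 + I*√3))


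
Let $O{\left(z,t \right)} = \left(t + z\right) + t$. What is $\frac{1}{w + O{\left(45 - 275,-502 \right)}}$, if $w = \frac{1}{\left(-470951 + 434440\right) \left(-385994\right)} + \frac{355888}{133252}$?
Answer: $- \frac{9581245025558}{11797666875979283} \approx -0.00081213$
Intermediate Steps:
$w = \frac{25589485559289}{9581245025558}$ ($w = \frac{1}{-36511} \left(- \frac{1}{385994}\right) + 355888 \cdot \frac{1}{133252} = \left(- \frac{1}{36511}\right) \left(- \frac{1}{385994}\right) + \frac{88972}{33313} = \frac{1}{14093026934} + \frac{88972}{33313} = \frac{25589485559289}{9581245025558} \approx 2.6708$)
$O{\left(z,t \right)} = z + 2 t$
$\frac{1}{w + O{\left(45 - 275,-502 \right)}} = \frac{1}{\frac{25589485559289}{9581245025558} + \left(\left(45 - 275\right) + 2 \left(-502\right)\right)} = \frac{1}{\frac{25589485559289}{9581245025558} + \left(\left(45 - 275\right) - 1004\right)} = \frac{1}{\frac{25589485559289}{9581245025558} - 1234} = \frac{1}{- \frac{11797666875979283}{9581245025558}} = - \frac{9581245025558}{11797666875979283}$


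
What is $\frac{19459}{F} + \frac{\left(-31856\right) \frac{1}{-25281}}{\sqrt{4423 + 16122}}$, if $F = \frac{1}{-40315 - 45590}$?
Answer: $-1671625395 + \frac{31856 \sqrt{20545}}{519398145} \approx -1.6716 \cdot 10^{9}$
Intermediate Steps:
$F = - \frac{1}{85905}$ ($F = \frac{1}{-85905} = - \frac{1}{85905} \approx -1.1641 \cdot 10^{-5}$)
$\frac{19459}{F} + \frac{\left(-31856\right) \frac{1}{-25281}}{\sqrt{4423 + 16122}} = \frac{19459}{- \frac{1}{85905}} + \frac{\left(-31856\right) \frac{1}{-25281}}{\sqrt{4423 + 16122}} = 19459 \left(-85905\right) + \frac{\left(-31856\right) \left(- \frac{1}{25281}\right)}{\sqrt{20545}} = -1671625395 + \frac{31856 \frac{\sqrt{20545}}{20545}}{25281} = -1671625395 + \frac{31856 \sqrt{20545}}{519398145}$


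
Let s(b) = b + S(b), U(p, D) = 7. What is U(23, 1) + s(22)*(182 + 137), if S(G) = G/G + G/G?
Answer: 7663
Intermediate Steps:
S(G) = 2 (S(G) = 1 + 1 = 2)
s(b) = 2 + b (s(b) = b + 2 = 2 + b)
U(23, 1) + s(22)*(182 + 137) = 7 + (2 + 22)*(182 + 137) = 7 + 24*319 = 7 + 7656 = 7663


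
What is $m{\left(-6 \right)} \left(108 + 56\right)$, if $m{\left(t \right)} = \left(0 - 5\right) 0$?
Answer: $0$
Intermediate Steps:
$m{\left(t \right)} = 0$ ($m{\left(t \right)} = \left(-5\right) 0 = 0$)
$m{\left(-6 \right)} \left(108 + 56\right) = 0 \left(108 + 56\right) = 0 \cdot 164 = 0$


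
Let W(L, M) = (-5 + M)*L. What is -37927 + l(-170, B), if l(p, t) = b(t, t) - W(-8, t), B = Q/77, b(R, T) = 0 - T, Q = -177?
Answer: -417814/11 ≈ -37983.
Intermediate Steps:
b(R, T) = -T
W(L, M) = L*(-5 + M)
B = -177/77 ≈ -2.2987
l(p, t) = -40 + 7*t (l(p, t) = -t - (-8)*(-5 + t) = -t - (40 - 8*t) = -t + (-40 + 8*t) = -40 + 7*t)
-37927 + l(-170, B) = -37927 + (-40 + 7*(-177/77)) = -37927 + (-40 - 177/11) = -37927 - 617/11 = -417814/11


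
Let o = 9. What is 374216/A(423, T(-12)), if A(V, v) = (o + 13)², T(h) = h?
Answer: 93554/121 ≈ 773.17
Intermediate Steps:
A(V, v) = 484 (A(V, v) = (9 + 13)² = 22² = 484)
374216/A(423, T(-12)) = 374216/484 = 374216*(1/484) = 93554/121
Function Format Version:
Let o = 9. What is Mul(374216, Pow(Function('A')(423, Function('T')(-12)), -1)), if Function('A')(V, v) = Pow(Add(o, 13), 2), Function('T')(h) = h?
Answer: Rational(93554, 121) ≈ 773.17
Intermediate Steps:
Function('A')(V, v) = 484 (Function('A')(V, v) = Pow(Add(9, 13), 2) = Pow(22, 2) = 484)
Mul(374216, Pow(Function('A')(423, Function('T')(-12)), -1)) = Mul(374216, Pow(484, -1)) = Mul(374216, Rational(1, 484)) = Rational(93554, 121)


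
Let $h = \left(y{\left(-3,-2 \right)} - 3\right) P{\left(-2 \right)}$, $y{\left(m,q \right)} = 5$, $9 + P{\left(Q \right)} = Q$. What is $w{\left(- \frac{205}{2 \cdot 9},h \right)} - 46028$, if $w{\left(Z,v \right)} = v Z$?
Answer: $- \frac{411997}{9} \approx -45777.0$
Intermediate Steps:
$P{\left(Q \right)} = -9 + Q$
$h = -22$ ($h = \left(5 - 3\right) \left(-9 - 2\right) = 2 \left(-11\right) = -22$)
$w{\left(Z,v \right)} = Z v$
$w{\left(- \frac{205}{2 \cdot 9},h \right)} - 46028 = - \frac{205}{2 \cdot 9} \left(-22\right) - 46028 = - \frac{205}{18} \left(-22\right) - 46028 = \left(-205\right) \frac{1}{18} \left(-22\right) - 46028 = \left(- \frac{205}{18}\right) \left(-22\right) - 46028 = \frac{2255}{9} - 46028 = - \frac{411997}{9}$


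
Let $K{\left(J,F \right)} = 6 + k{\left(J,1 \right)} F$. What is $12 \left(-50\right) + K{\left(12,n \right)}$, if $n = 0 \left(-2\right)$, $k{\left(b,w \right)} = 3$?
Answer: $-594$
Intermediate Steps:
$n = 0$
$K{\left(J,F \right)} = 6 + 3 F$
$12 \left(-50\right) + K{\left(12,n \right)} = 12 \left(-50\right) + \left(6 + 3 \cdot 0\right) = -600 + \left(6 + 0\right) = -600 + 6 = -594$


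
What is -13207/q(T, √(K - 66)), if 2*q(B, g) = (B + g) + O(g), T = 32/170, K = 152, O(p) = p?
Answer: 4490380/310643 - 95420575*√86/621286 ≈ -1409.8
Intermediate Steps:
T = 16/85 (T = 32*(1/170) = 16/85 ≈ 0.18824)
q(B, g) = g + B/2 (q(B, g) = ((B + g) + g)/2 = (B + 2*g)/2 = g + B/2)
-13207/q(T, √(K - 66)) = -13207/(√(152 - 66) + (½)*(16/85)) = -13207/(√86 + 8/85) = -13207/(8/85 + √86)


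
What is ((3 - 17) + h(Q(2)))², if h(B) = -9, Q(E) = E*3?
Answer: 529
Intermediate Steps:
Q(E) = 3*E
((3 - 17) + h(Q(2)))² = ((3 - 17) - 9)² = (-14 - 9)² = (-23)² = 529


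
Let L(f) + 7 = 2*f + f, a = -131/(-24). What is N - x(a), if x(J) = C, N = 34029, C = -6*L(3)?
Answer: 34041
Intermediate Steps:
a = 131/24 (a = -131*(-1/24) = 131/24 ≈ 5.4583)
L(f) = -7 + 3*f (L(f) = -7 + (2*f + f) = -7 + 3*f)
C = -12 (C = -6*(-7 + 3*3) = -6*(-7 + 9) = -6*2 = -12)
x(J) = -12
N - x(a) = 34029 - 1*(-12) = 34029 + 12 = 34041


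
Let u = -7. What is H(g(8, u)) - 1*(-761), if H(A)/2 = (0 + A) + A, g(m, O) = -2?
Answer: 753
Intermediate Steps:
H(A) = 4*A (H(A) = 2*((0 + A) + A) = 2*(A + A) = 2*(2*A) = 4*A)
H(g(8, u)) - 1*(-761) = 4*(-2) - 1*(-761) = -8 + 761 = 753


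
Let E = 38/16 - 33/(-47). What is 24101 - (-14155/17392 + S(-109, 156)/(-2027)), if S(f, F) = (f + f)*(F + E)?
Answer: 39906392753227/1656918448 ≈ 24085.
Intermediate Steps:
E = 1157/376 (E = 38*(1/16) - 33*(-1/47) = 19/8 + 33/47 = 1157/376 ≈ 3.0771)
S(f, F) = 2*f*(1157/376 + F) (S(f, F) = (f + f)*(F + 1157/376) = (2*f)*(1157/376 + F) = 2*f*(1157/376 + F))
24101 - (-14155/17392 + S(-109, 156)/(-2027)) = 24101 - (-14155/17392 + ((1/188)*(-109)*(1157 + 376*156))/(-2027)) = 24101 - (-14155*1/17392 + ((1/188)*(-109)*(1157 + 58656))*(-1/2027)) = 24101 - (-14155/17392 + ((1/188)*(-109)*59813)*(-1/2027)) = 24101 - (-14155/17392 - 6519617/188*(-1/2027)) = 24101 - (-14155/17392 + 6519617/381076) = 24101 - 1*26998762021/1656918448 = 24101 - 26998762021/1656918448 = 39906392753227/1656918448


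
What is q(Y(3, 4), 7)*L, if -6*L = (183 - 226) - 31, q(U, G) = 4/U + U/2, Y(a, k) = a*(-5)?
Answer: -8621/90 ≈ -95.789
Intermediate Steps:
Y(a, k) = -5*a
q(U, G) = U/2 + 4/U (q(U, G) = 4/U + U*(½) = 4/U + U/2 = U/2 + 4/U)
L = 37/3 (L = -((183 - 226) - 31)/6 = -(-43 - 31)/6 = -⅙*(-74) = 37/3 ≈ 12.333)
q(Y(3, 4), 7)*L = ((-5*3)/2 + 4/((-5*3)))*(37/3) = ((½)*(-15) + 4/(-15))*(37/3) = (-15/2 + 4*(-1/15))*(37/3) = (-15/2 - 4/15)*(37/3) = -233/30*37/3 = -8621/90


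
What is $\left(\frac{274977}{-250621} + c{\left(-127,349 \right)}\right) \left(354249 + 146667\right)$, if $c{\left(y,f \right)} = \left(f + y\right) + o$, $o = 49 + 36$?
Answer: $\frac{38403060753720}{250621} \approx 1.5323 \cdot 10^{8}$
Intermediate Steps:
$o = 85$
$c{\left(y,f \right)} = 85 + f + y$ ($c{\left(y,f \right)} = \left(f + y\right) + 85 = 85 + f + y$)
$\left(\frac{274977}{-250621} + c{\left(-127,349 \right)}\right) \left(354249 + 146667\right) = \left(\frac{274977}{-250621} + \left(85 + 349 - 127\right)\right) \left(354249 + 146667\right) = \left(274977 \left(- \frac{1}{250621}\right) + 307\right) 500916 = \left(- \frac{274977}{250621} + 307\right) 500916 = \frac{76665670}{250621} \cdot 500916 = \frac{38403060753720}{250621}$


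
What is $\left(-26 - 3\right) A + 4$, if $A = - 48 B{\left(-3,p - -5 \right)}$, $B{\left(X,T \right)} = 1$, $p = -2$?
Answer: $1396$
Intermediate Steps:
$A = -48$ ($A = \left(-48\right) 1 = -48$)
$\left(-26 - 3\right) A + 4 = \left(-26 - 3\right) \left(-48\right) + 4 = \left(-29\right) \left(-48\right) + 4 = 1392 + 4 = 1396$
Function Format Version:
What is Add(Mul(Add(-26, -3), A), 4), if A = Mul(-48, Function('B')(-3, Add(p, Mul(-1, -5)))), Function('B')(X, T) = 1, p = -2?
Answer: 1396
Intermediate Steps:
A = -48 (A = Mul(-48, 1) = -48)
Add(Mul(Add(-26, -3), A), 4) = Add(Mul(Add(-26, -3), -48), 4) = Add(Mul(-29, -48), 4) = Add(1392, 4) = 1396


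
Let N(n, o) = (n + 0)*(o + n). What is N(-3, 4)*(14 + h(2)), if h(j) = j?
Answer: -48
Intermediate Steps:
N(n, o) = n*(n + o)
N(-3, 4)*(14 + h(2)) = (-3*(-3 + 4))*(14 + 2) = -3*1*16 = -3*16 = -48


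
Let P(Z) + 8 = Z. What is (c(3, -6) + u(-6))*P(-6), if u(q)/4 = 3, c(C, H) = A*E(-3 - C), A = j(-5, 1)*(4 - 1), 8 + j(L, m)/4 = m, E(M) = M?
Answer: -7224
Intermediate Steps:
j(L, m) = -32 + 4*m
A = -84 (A = (-32 + 4*1)*(4 - 1) = (-32 + 4)*3 = -28*3 = -84)
c(C, H) = 252 + 84*C (c(C, H) = -84*(-3 - C) = 252 + 84*C)
u(q) = 12 (u(q) = 4*3 = 12)
P(Z) = -8 + Z
(c(3, -6) + u(-6))*P(-6) = ((252 + 84*3) + 12)*(-8 - 6) = ((252 + 252) + 12)*(-14) = (504 + 12)*(-14) = 516*(-14) = -7224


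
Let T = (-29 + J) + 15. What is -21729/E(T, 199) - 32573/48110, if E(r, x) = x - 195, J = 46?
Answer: -522756241/96220 ≈ -5432.9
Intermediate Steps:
T = 32 (T = (-29 + 46) + 15 = 17 + 15 = 32)
E(r, x) = -195 + x
-21729/E(T, 199) - 32573/48110 = -21729/(-195 + 199) - 32573/48110 = -21729/4 - 32573*1/48110 = -21729*¼ - 32573/48110 = -21729/4 - 32573/48110 = -522756241/96220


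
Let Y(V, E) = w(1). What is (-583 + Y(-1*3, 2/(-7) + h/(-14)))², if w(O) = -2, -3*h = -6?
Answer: 342225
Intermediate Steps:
h = 2 (h = -⅓*(-6) = 2)
Y(V, E) = -2
(-583 + Y(-1*3, 2/(-7) + h/(-14)))² = (-583 - 2)² = (-585)² = 342225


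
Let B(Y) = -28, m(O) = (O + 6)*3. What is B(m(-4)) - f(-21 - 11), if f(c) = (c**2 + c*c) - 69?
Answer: -2007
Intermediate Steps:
m(O) = 18 + 3*O (m(O) = (6 + O)*3 = 18 + 3*O)
f(c) = -69 + 2*c**2 (f(c) = (c**2 + c**2) - 69 = 2*c**2 - 69 = -69 + 2*c**2)
B(m(-4)) - f(-21 - 11) = -28 - (-69 + 2*(-21 - 11)**2) = -28 - (-69 + 2*(-32)**2) = -28 - (-69 + 2*1024) = -28 - (-69 + 2048) = -28 - 1*1979 = -28 - 1979 = -2007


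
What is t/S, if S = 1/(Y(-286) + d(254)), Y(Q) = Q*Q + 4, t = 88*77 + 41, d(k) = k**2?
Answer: 997436172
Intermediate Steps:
t = 6817 (t = 6776 + 41 = 6817)
Y(Q) = 4 + Q**2 (Y(Q) = Q**2 + 4 = 4 + Q**2)
S = 1/146316 (S = 1/((4 + (-286)**2) + 254**2) = 1/((4 + 81796) + 64516) = 1/(81800 + 64516) = 1/146316 ≈ 6.8345e-6)
t/S = 6817/(1/146316) = 6817*146316 = 997436172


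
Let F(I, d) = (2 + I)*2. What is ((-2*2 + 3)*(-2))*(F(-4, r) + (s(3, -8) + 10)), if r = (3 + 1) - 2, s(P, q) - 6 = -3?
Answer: 18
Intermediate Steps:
s(P, q) = 3 (s(P, q) = 6 - 3 = 3)
r = 2 (r = 4 - 2 = 2)
F(I, d) = 4 + 2*I
((-2*2 + 3)*(-2))*(F(-4, r) + (s(3, -8) + 10)) = ((-2*2 + 3)*(-2))*((4 + 2*(-4)) + (3 + 10)) = ((-4 + 3)*(-2))*((4 - 8) + 13) = (-1*(-2))*(-4 + 13) = 2*9 = 18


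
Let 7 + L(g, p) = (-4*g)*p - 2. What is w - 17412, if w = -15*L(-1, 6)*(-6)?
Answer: -16062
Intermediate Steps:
L(g, p) = -9 - 4*g*p (L(g, p) = -7 + ((-4*g)*p - 2) = -7 + (-4*g*p - 2) = -7 + (-2 - 4*g*p) = -9 - 4*g*p)
w = 1350 (w = -15*(-9 - 4*(-1)*6)*(-6) = -15*(-9 + 24)*(-6) = -15*15*(-6) = -225*(-6) = 1350)
w - 17412 = 1350 - 17412 = -16062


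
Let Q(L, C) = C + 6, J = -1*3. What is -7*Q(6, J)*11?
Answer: -231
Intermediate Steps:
J = -3
Q(L, C) = 6 + C
-7*Q(6, J)*11 = -7*(6 - 3)*11 = -7*3*11 = -21*11 = -231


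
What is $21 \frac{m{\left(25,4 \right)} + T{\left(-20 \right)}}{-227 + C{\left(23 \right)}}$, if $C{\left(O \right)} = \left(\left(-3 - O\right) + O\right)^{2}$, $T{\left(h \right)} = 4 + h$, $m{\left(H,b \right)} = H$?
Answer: $- \frac{189}{218} \approx -0.86697$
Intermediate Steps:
$C{\left(O \right)} = 9$ ($C{\left(O \right)} = \left(-3\right)^{2} = 9$)
$21 \frac{m{\left(25,4 \right)} + T{\left(-20 \right)}}{-227 + C{\left(23 \right)}} = 21 \frac{25 + \left(4 - 20\right)}{-227 + 9} = 21 \frac{25 - 16}{-218} = 21 \cdot 9 \left(- \frac{1}{218}\right) = 21 \left(- \frac{9}{218}\right) = - \frac{189}{218}$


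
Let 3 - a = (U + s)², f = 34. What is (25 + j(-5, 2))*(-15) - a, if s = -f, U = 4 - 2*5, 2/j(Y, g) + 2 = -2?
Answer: 2459/2 ≈ 1229.5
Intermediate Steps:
j(Y, g) = -½ (j(Y, g) = 2/(-2 - 2) = 2/(-4) = 2*(-¼) = -½)
U = -6 (U = 4 - 10 = -6)
s = -34 (s = -1*34 = -34)
a = -1597 (a = 3 - (-6 - 34)² = 3 - 1*(-40)² = 3 - 1*1600 = 3 - 1600 = -1597)
(25 + j(-5, 2))*(-15) - a = (25 - ½)*(-15) - 1*(-1597) = (49/2)*(-15) + 1597 = -735/2 + 1597 = 2459/2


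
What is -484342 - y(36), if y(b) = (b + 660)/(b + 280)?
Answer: -38263192/79 ≈ -4.8434e+5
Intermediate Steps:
y(b) = (660 + b)/(280 + b)
-484342 - y(36) = -484342 - (660 + 36)/(280 + 36) = -484342 - 696/316 = -484342 - 1*174/79 = -484342 - 174/79 = -38263192/79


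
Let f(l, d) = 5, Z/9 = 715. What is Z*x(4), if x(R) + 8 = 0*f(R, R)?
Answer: -51480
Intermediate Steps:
Z = 6435 (Z = 9*715 = 6435)
x(R) = -8 (x(R) = -8 + 0*5 = -8 + 0 = -8)
Z*x(4) = 6435*(-8) = -51480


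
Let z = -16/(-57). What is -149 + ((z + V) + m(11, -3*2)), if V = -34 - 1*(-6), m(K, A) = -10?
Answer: -10643/57 ≈ -186.72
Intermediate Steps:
z = 16/57 (z = -16*(-1/57) = 16/57 ≈ 0.28070)
V = -28 (V = -34 + 6 = -28)
-149 + ((z + V) + m(11, -3*2)) = -149 + ((16/57 - 28) - 10) = -149 + (-1580/57 - 10) = -149 - 2150/57 = -10643/57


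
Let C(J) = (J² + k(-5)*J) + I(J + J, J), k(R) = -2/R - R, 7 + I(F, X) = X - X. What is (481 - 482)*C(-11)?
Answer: -273/5 ≈ -54.600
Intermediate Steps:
I(F, X) = -7 (I(F, X) = -7 + (X - X) = -7 + 0 = -7)
k(R) = -R - 2/R
C(J) = -7 + J² + 27*J/5 (C(J) = (J² + (-1*(-5) - 2/(-5))*J) - 7 = (J² + (5 - 2*(-⅕))*J) - 7 = (J² + (5 + ⅖)*J) - 7 = (J² + 27*J/5) - 7 = -7 + J² + 27*J/5)
(481 - 482)*C(-11) = (481 - 482)*(-7 + (-11)² + (27/5)*(-11)) = -(-7 + 121 - 297/5) = -1*273/5 = -273/5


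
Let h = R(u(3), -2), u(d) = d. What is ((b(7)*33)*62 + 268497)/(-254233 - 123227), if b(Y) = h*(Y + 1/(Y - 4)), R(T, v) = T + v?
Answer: -283501/377460 ≈ -0.75108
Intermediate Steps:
h = 1 (h = 3 - 2 = 1)
b(Y) = Y + 1/(-4 + Y) (b(Y) = 1*(Y + 1/(Y - 4)) = 1*(Y + 1/(-4 + Y)) = Y + 1/(-4 + Y))
((b(7)*33)*62 + 268497)/(-254233 - 123227) = ((((1 + 7**2 - 4*7)/(-4 + 7))*33)*62 + 268497)/(-254233 - 123227) = ((((1 + 49 - 28)/3)*33)*62 + 268497)/(-377460) = ((((1/3)*22)*33)*62 + 268497)*(-1/377460) = (((22/3)*33)*62 + 268497)*(-1/377460) = (242*62 + 268497)*(-1/377460) = (15004 + 268497)*(-1/377460) = 283501*(-1/377460) = -283501/377460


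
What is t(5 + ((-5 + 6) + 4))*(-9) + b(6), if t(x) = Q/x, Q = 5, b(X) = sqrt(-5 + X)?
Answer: -7/2 ≈ -3.5000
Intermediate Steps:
t(x) = 5/x
t(5 + ((-5 + 6) + 4))*(-9) + b(6) = (5/(5 + ((-5 + 6) + 4)))*(-9) + sqrt(-5 + 6) = (5/(5 + (1 + 4)))*(-9) + sqrt(1) = (5/(5 + 5))*(-9) + 1 = (5/10)*(-9) + 1 = (5*(1/10))*(-9) + 1 = (1/2)*(-9) + 1 = -9/2 + 1 = -7/2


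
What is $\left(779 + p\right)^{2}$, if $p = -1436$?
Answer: $431649$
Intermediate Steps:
$\left(779 + p\right)^{2} = \left(779 - 1436\right)^{2} = \left(-657\right)^{2} = 431649$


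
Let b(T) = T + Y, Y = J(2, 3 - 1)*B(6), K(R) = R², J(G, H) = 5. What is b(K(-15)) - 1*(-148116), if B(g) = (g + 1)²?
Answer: 148586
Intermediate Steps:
B(g) = (1 + g)²
Y = 245 (Y = 5*(1 + 6)² = 5*7² = 5*49 = 245)
b(T) = 245 + T (b(T) = T + 245 = 245 + T)
b(K(-15)) - 1*(-148116) = (245 + (-15)²) - 1*(-148116) = (245 + 225) + 148116 = 470 + 148116 = 148586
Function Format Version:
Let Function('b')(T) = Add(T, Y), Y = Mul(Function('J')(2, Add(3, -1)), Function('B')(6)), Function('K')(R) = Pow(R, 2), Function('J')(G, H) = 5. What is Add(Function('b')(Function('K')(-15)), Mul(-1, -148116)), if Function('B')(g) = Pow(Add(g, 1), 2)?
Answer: 148586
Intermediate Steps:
Function('B')(g) = Pow(Add(1, g), 2)
Y = 245 (Y = Mul(5, Pow(Add(1, 6), 2)) = Mul(5, Pow(7, 2)) = Mul(5, 49) = 245)
Function('b')(T) = Add(245, T) (Function('b')(T) = Add(T, 245) = Add(245, T))
Add(Function('b')(Function('K')(-15)), Mul(-1, -148116)) = Add(Add(245, Pow(-15, 2)), Mul(-1, -148116)) = Add(Add(245, 225), 148116) = Add(470, 148116) = 148586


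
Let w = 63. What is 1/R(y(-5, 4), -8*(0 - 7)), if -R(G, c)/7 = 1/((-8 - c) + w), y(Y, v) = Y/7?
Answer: ⅐ ≈ 0.14286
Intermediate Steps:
y(Y, v) = Y/7 (y(Y, v) = Y*(⅐) = Y/7)
R(G, c) = -7/(55 - c) (R(G, c) = -7/((-8 - c) + 63) = -7/(55 - c))
1/R(y(-5, 4), -8*(0 - 7)) = 1/(7/(-55 - 8*(0 - 7))) = 1/(7/(-55 - 8*(-7))) = 1/(7/(-55 + 56)) = 1/(7/1) = 1/(7*1) = 1/7 = ⅐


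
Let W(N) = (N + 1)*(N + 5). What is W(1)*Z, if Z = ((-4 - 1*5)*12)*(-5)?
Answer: 6480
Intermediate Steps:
W(N) = (1 + N)*(5 + N)
Z = 540 (Z = ((-4 - 5)*12)*(-5) = -9*12*(-5) = -108*(-5) = 540)
W(1)*Z = (5 + 1² + 6*1)*540 = (5 + 1 + 6)*540 = 12*540 = 6480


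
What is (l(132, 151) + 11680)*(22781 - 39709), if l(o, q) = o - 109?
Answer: -198108384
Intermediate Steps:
l(o, q) = -109 + o
(l(132, 151) + 11680)*(22781 - 39709) = ((-109 + 132) + 11680)*(22781 - 39709) = (23 + 11680)*(-16928) = 11703*(-16928) = -198108384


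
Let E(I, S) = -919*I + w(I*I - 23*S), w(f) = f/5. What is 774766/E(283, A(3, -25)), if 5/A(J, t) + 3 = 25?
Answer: -85224260/26846627 ≈ -3.1745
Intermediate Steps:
A(J, t) = 5/22 (A(J, t) = 5/(-3 + 25) = 5/22)
w(f) = f/5 (w(f) = f*(⅕) = f/5)
E(I, S) = -919*I - 23*S/5 + I²/5 (E(I, S) = -919*I + (I*I - 23*S)/5 = -919*I + (I² - 23*S)/5 = -919*I + (-23*S/5 + I²/5) = -919*I - 23*S/5 + I²/5)
774766/E(283, A(3, -25)) = 774766/(-919*283 - 23/5*5/22 + (⅕)*283²) = 774766/(-260077 - 23/22 + (⅕)*80089) = 774766/(-260077 - 23/22 + 80089/5) = 774766/(-26846627/110) = 774766*(-110/26846627) = -85224260/26846627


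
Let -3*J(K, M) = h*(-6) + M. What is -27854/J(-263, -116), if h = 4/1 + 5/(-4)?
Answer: -167124/265 ≈ -630.66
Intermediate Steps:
h = 11/4 (h = 4*1 + 5*(-1/4) = 4 - 5/4 = 11/4 ≈ 2.7500)
J(K, M) = 11/2 - M/3 (J(K, M) = -((11/4)*(-6) + M)/3 = -(-33/2 + M)/3 = 11/2 - M/3)
-27854/J(-263, -116) = -27854/(11/2 - 1/3*(-116)) = -27854/(11/2 + 116/3) = -27854/265/6 = -27854*6/265 = -167124/265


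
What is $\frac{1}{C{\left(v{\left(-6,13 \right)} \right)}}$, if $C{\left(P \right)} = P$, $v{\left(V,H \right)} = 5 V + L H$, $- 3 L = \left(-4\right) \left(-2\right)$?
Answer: $- \frac{3}{194} \approx -0.015464$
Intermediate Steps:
$L = - \frac{8}{3}$ ($L = - \frac{\left(-4\right) \left(-2\right)}{3} = \left(- \frac{1}{3}\right) 8 = - \frac{8}{3} \approx -2.6667$)
$v{\left(V,H \right)} = 5 V - \frac{8 H}{3}$
$\frac{1}{C{\left(v{\left(-6,13 \right)} \right)}} = \frac{1}{5 \left(-6\right) - \frac{104}{3}} = \frac{1}{-30 - \frac{104}{3}} = \frac{1}{- \frac{194}{3}} = - \frac{3}{194}$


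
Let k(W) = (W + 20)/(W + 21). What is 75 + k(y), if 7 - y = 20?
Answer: 607/8 ≈ 75.875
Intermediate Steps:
y = -13 (y = 7 - 1*20 = 7 - 20 = -13)
k(W) = (20 + W)/(21 + W)
75 + k(y) = 75 + (20 - 13)/(21 - 13) = 75 + 7/8 = 607/8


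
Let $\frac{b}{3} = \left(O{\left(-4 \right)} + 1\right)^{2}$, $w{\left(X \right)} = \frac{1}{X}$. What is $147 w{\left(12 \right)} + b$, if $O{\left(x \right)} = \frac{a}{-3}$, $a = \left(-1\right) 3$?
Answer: $\frac{97}{4} \approx 24.25$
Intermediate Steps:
$a = -3$
$O{\left(x \right)} = 1$ ($O{\left(x \right)} = - \frac{3}{-3} = \left(-3\right) \left(- \frac{1}{3}\right) = 1$)
$b = 12$ ($b = 3 \left(1 + 1\right)^{2} = 3 \cdot 2^{2} = 3 \cdot 4 = 12$)
$147 w{\left(12 \right)} + b = \frac{147}{12} + 12 = 147 \cdot \frac{1}{12} + 12 = \frac{49}{4} + 12 = \frac{97}{4}$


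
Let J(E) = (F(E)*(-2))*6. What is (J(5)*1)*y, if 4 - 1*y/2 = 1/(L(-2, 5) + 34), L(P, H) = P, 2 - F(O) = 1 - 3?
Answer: -381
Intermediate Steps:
F(O) = 4 (F(O) = 2 - (1 - 3) = 2 - 1*(-2) = 2 + 2 = 4)
J(E) = -48 (J(E) = (4*(-2))*6 = -8*6 = -48)
y = 127/16 (y = 8 - 2/(-2 + 34) = 8 - 2/32 = 8 - 2*1/32 = 8 - 1/16 = 127/16 ≈ 7.9375)
(J(5)*1)*y = -48*1*(127/16) = -48*127/16 = -381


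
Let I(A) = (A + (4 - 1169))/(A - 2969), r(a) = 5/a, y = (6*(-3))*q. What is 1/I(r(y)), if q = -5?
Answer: 53441/20969 ≈ 2.5486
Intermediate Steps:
y = 90 (y = (6*(-3))*(-5) = -18*(-5) = 90)
I(A) = (-1165 + A)/(-2969 + A) (I(A) = (A - 1165)/(-2969 + A) = (-1165 + A)/(-2969 + A))
1/I(r(y)) = 1/((-1165 + 5/90)/(-2969 + 5/90)) = 1/((-1165 + 5*(1/90))/(-2969 + 5*(1/90))) = 1/((-1165 + 1/18)/(-2969 + 1/18)) = 1/(-20969/18/(-53441/18)) = 1/(-18/53441*(-20969/18)) = 1/(20969/53441) = 53441/20969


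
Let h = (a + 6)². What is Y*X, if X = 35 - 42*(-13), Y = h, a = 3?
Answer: 47061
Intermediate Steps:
h = 81 (h = (3 + 6)² = 9² = 81)
Y = 81
X = 581 (X = 35 + 546 = 581)
Y*X = 81*581 = 47061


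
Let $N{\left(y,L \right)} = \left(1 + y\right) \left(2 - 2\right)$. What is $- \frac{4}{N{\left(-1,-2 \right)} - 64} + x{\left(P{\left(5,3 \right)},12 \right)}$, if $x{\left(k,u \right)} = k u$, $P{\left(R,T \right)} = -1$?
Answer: $- \frac{191}{16} \approx -11.938$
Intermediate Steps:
$N{\left(y,L \right)} = 0$ ($N{\left(y,L \right)} = \left(1 + y\right) 0 = 0$)
$- \frac{4}{N{\left(-1,-2 \right)} - 64} + x{\left(P{\left(5,3 \right)},12 \right)} = - \frac{4}{0 - 64} - 12 = - \frac{4}{-64} - 12 = \left(-4\right) \left(- \frac{1}{64}\right) - 12 = \frac{1}{16} - 12 = - \frac{191}{16}$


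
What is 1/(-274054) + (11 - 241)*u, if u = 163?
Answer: -10274284461/274054 ≈ -37490.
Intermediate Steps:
1/(-274054) + (11 - 241)*u = 1/(-274054) + (11 - 241)*163 = -1/274054 - 230*163 = -1/274054 - 37490 = -10274284461/274054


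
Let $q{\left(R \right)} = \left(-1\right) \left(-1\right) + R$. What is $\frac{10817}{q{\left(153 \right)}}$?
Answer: $\frac{10817}{154} \approx 70.24$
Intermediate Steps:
$q{\left(R \right)} = 1 + R$
$\frac{10817}{q{\left(153 \right)}} = \frac{10817}{1 + 153} = \frac{10817}{154}$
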